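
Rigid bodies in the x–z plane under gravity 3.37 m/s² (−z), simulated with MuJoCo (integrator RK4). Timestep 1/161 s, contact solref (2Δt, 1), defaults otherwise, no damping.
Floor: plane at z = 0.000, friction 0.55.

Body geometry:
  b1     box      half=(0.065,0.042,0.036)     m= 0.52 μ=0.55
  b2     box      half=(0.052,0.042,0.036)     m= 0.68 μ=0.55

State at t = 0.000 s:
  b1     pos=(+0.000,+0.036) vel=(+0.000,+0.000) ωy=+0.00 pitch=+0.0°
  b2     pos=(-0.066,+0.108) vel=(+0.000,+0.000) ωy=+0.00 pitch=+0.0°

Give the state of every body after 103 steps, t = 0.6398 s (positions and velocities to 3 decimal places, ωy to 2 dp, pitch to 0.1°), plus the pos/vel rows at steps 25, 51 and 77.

State at t = 0.6398 s:
  b1     pos=(+0.000,+0.036) vel=(+0.000,+0.000) ωy=+0.00 pitch=+0.0°
  b2     pos=(-0.098,+0.088) vel=(-0.148,-0.271) ωy=-5.51 pitch=-58.3°

Key-timestep trajectory:
   step    t(s)  b1.x    b1.z    b1.vx   b1.vz   b2.x    b2.z    b2.vx   b2.vz 
     25  0.1553   +0.000  +0.036  +0.000  +0.000   -0.067  +0.108  -0.009  +0.000
     51  0.3168   +0.000  +0.036  +0.000  +0.000   -0.069  +0.108  -0.030  -0.004
     77  0.4783   +0.000  +0.036  +0.000  +0.000   -0.078  +0.106  -0.084  -0.033


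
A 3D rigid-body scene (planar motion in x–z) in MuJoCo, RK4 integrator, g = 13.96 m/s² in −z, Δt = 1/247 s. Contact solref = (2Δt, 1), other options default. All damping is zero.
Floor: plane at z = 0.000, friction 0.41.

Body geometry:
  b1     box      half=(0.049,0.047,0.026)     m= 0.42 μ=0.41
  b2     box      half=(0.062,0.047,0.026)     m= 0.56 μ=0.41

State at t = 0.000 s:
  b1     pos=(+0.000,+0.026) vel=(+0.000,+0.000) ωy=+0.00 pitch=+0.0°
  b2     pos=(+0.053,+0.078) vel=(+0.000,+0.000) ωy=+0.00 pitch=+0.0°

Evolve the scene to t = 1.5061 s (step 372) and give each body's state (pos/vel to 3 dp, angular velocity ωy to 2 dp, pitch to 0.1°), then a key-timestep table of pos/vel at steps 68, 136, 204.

State at t = 1.5061 s:
  b1     pos=(+0.000,+0.026) vel=(+0.000,+0.000) ωy=+0.00 pitch=+0.0°
  b2     pos=(+0.118,+0.062) vel=(+0.000,+0.000) ωy=+0.00 pitch=+90.0°

Key-timestep trajectory:
   step    t(s)  b1.x    b1.z    b1.vx   b1.vz   b2.x    b2.z    b2.vx   b2.vz 
     68  0.2753   +0.000  +0.026  +0.000  +0.000   +0.086  +0.067  +0.132  +0.015
    136  0.5506   +0.000  +0.026  +0.000  +0.000   +0.129  +0.065  +0.065  +0.003
    204  0.8259   +0.000  +0.026  +0.000  +0.000   +0.121  +0.063  +0.055  +0.029


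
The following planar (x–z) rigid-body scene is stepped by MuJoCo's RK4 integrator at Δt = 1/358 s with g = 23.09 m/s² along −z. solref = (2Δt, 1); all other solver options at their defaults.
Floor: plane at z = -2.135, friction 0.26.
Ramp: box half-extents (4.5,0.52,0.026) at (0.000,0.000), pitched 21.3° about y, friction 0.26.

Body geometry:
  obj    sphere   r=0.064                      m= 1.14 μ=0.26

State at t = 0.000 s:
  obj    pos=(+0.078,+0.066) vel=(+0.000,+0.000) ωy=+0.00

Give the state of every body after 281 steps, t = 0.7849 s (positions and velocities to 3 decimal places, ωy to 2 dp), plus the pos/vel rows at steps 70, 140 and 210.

State at t = 0.7849 s:
  obj    pos=(+1.798,-0.604) vel=(+4.381,-1.708) ωy=+73.47

Key-timestep trajectory:
   step    t(s)  obj.x    obj.z    obj.vx   obj.vz 
     70  0.1955   +0.185  +0.025  +1.092  -0.426
    140  0.3911   +0.505  -0.100  +2.183  -0.851
    210  0.5866   +1.038  -0.308  +3.274  -1.277


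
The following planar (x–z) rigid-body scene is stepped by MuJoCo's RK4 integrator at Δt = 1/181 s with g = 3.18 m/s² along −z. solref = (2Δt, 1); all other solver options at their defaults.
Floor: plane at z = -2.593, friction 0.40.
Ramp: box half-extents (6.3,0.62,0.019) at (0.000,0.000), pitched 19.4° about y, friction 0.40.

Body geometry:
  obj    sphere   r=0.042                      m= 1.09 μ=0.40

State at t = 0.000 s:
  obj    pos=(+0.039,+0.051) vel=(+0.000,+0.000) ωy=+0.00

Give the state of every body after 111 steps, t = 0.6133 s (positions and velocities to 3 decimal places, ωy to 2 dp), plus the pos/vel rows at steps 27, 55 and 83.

State at t = 0.6133 s:
  obj    pos=(+0.173,+0.004) vel=(+0.436,-0.154) ωy=+11.01

Key-timestep trajectory:
   step    t(s)  obj.x    obj.z    obj.vx   obj.vz 
     27  0.1492   +0.047  +0.048  +0.106  -0.037
     55  0.3039   +0.072  +0.039  +0.216  -0.076
     83  0.4586   +0.114  +0.025  +0.326  -0.115


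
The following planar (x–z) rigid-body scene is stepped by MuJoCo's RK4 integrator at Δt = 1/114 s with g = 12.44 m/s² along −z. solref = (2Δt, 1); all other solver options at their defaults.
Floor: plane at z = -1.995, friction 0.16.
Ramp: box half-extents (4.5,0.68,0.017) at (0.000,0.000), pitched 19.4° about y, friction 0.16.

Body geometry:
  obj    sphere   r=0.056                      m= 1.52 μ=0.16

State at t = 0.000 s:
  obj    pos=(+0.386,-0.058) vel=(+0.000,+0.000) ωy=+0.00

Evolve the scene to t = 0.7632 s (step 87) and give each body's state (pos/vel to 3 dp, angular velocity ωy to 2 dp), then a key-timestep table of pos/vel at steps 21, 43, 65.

State at t = 0.7632 s:
  obj    pos=(+1.197,-0.344) vel=(+2.125,-0.748) ωy=+40.20

Key-timestep trajectory:
   step    t(s)  obj.x    obj.z    obj.vx   obj.vz 
     21  0.1842   +0.433  -0.075  +0.513  -0.181
     43  0.3772   +0.584  -0.128  +1.050  -0.370
     65  0.5702   +0.839  -0.218  +1.587  -0.559


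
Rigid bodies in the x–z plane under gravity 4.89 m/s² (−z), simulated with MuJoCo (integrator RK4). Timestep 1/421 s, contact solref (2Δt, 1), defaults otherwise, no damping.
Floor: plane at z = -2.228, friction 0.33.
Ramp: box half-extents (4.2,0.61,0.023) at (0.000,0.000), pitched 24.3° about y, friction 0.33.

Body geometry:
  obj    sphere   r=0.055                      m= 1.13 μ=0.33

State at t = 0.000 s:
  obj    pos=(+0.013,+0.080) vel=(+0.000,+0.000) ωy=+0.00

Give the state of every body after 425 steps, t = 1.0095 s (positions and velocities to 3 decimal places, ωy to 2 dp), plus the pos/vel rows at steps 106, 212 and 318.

State at t = 1.0095 s:
  obj    pos=(+0.680,-0.222) vel=(+1.322,-0.597) ωy=+26.38

Key-timestep trajectory:
   step    t(s)  obj.x    obj.z    obj.vx   obj.vz 
    106  0.2518   +0.054  +0.061  +0.330  -0.149
    212  0.5036   +0.179  +0.005  +0.660  -0.298
    318  0.7553   +0.387  -0.089  +0.990  -0.447


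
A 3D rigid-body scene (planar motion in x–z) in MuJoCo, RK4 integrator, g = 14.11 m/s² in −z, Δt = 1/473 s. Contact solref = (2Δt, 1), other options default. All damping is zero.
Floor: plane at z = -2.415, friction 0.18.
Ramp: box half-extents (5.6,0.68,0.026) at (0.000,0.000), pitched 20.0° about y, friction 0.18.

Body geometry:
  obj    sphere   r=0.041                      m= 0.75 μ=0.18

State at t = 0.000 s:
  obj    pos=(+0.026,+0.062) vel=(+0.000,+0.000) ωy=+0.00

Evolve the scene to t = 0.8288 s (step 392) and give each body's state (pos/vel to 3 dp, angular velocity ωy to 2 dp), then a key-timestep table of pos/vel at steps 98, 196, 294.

State at t = 0.8288 s:
  obj    pos=(+1.138,-0.343) vel=(+2.685,-0.977) ωy=+69.67

Key-timestep trajectory:
   step    t(s)  obj.x    obj.z    obj.vx   obj.vz 
     98  0.2072   +0.096  +0.037  +0.671  -0.244
    196  0.4144   +0.304  -0.039  +1.342  -0.489
    294  0.6216   +0.652  -0.166  +2.013  -0.733


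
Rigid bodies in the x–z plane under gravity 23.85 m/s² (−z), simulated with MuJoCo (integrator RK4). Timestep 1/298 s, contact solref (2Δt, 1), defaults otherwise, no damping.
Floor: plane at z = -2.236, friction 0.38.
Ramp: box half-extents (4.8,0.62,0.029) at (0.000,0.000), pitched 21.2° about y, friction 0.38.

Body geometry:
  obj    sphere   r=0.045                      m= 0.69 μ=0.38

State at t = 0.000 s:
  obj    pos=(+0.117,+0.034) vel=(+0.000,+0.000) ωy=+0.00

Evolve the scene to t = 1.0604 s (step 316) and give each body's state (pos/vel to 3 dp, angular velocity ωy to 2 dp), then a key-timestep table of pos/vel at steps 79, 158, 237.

State at t = 1.0604 s:
  obj    pos=(+3.346,-1.219) vel=(+6.090,-2.362) ωy=+145.16

Key-timestep trajectory:
   step    t(s)  obj.x    obj.z    obj.vx   obj.vz 
     79  0.2651   +0.319  -0.044  +1.523  -0.591
    158  0.5302   +0.924  -0.279  +3.045  -1.181
    237  0.7953   +1.934  -0.671  +4.568  -1.772


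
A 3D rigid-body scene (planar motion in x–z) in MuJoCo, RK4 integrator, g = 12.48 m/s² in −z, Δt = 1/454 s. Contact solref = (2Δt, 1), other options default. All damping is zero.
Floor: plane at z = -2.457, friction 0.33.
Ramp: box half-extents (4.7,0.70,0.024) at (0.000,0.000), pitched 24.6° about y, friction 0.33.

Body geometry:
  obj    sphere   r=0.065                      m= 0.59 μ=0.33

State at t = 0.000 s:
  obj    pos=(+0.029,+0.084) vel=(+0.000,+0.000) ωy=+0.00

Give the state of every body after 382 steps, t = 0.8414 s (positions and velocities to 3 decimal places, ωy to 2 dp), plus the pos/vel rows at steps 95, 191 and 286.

State at t = 0.8414 s:
  obj    pos=(+1.224,-0.462) vel=(+2.839,-1.300) ωy=+48.03

Key-timestep trajectory:
   step    t(s)  obj.x    obj.z    obj.vx   obj.vz 
     95  0.2093   +0.103  +0.051  +0.706  -0.323
    191  0.4207   +0.328  -0.052  +1.420  -0.650
    286  0.6300   +0.699  -0.222  +2.126  -0.973


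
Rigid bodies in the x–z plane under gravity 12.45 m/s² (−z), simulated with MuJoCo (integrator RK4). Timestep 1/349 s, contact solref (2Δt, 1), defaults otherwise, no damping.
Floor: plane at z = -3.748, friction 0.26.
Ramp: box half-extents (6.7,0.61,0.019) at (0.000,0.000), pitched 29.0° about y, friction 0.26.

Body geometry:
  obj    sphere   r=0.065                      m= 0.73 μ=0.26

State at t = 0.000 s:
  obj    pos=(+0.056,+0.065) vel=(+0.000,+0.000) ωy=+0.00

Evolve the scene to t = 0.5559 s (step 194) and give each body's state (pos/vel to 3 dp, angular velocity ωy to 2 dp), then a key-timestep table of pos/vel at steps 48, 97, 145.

State at t = 0.5559 s:
  obj    pos=(+0.639,-0.258) vel=(+2.096,-1.162) ωy=+36.86

Key-timestep trajectory:
   step    t(s)  obj.x    obj.z    obj.vx   obj.vz 
     48  0.1375   +0.092  +0.045  +0.519  -0.288
     97  0.2779   +0.202  -0.016  +1.048  -0.581
    145  0.4155   +0.382  -0.115  +1.567  -0.869


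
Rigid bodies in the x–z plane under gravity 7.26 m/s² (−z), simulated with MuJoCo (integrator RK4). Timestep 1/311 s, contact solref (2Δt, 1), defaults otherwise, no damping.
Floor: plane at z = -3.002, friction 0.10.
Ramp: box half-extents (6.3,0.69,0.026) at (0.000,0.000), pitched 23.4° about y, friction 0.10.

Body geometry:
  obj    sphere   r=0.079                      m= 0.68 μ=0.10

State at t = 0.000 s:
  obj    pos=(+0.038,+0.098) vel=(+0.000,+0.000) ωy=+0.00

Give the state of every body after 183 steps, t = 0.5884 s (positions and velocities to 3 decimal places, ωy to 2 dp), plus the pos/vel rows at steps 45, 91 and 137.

State at t = 0.5884 s:
  obj    pos=(+0.390,-0.054) vel=(+1.198,-0.517) ωy=+12.41

Key-timestep trajectory:
   step    t(s)  obj.x    obj.z    obj.vx   obj.vz 
     45  0.1447   +0.059  +0.089  +0.295  -0.125
     91  0.2926   +0.125  +0.060  +0.596  -0.255
    137  0.4405   +0.235  +0.013  +0.896  -0.387


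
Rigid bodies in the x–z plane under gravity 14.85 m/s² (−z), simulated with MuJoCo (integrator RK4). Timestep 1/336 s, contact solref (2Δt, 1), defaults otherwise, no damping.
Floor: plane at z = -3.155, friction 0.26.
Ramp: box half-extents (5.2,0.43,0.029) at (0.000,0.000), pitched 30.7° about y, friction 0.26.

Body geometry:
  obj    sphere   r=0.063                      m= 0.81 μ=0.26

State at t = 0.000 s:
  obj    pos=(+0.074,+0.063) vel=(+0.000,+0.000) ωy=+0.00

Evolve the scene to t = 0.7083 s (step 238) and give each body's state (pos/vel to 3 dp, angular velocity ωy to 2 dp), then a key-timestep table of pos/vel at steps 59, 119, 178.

State at t = 0.7083 s:
  obj    pos=(+1.242,-0.631) vel=(+3.299,-1.959) ωy=+60.88

Key-timestep trajectory:
   step    t(s)  obj.x    obj.z    obj.vx   obj.vz 
     59  0.1756   +0.146  +0.020  +0.818  -0.486
    119  0.3542   +0.366  -0.110  +1.649  -0.979
    178  0.5298   +0.728  -0.325  +2.467  -1.465


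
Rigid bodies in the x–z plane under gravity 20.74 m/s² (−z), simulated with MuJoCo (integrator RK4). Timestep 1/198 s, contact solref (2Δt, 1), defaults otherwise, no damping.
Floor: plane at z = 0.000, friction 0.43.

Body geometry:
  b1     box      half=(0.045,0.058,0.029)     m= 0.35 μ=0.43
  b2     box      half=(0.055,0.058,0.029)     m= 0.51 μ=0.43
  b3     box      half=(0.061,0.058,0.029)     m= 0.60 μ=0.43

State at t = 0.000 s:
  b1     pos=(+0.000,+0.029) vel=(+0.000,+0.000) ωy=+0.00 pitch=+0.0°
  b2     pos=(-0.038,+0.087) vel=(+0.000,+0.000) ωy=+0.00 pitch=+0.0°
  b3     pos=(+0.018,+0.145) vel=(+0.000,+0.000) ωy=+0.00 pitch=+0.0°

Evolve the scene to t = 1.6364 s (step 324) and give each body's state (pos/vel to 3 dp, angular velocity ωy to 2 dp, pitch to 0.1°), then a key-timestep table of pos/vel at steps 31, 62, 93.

State at t = 1.6364 s:
  b1     pos=(-0.002,+0.029) vel=(+0.000,+0.000) ωy=+0.00 pitch=+0.0°
  b2     pos=(-0.039,+0.087) vel=(+0.000,+0.000) ωy=+0.00 pitch=+0.0°
  b3     pos=(+0.199,+0.029) vel=(+0.000,+0.000) ωy=+0.00 pitch=+180.0°

Key-timestep trajectory:
   step    t(s)  b1.x    b1.z    b1.vx   b1.vz   b2.x    b2.z    b2.vx   b2.vz   b3.x    b3.z    b3.vx   b3.vz 
     31  0.1566   +0.000  +0.029  +0.000  +0.000   -0.038  +0.087  -0.001  +0.000   +0.023  +0.144  +0.096  -0.020
     62  0.3131   -0.002  +0.029  -0.003  +0.009   -0.039  +0.087  -0.009  +0.018   +0.075  +0.077  +0.680  -1.369
     93  0.4697   -0.002  +0.029  +0.000  +0.000   -0.039  +0.087  +0.000  +0.000   +0.157  +0.063  +0.530  -0.184


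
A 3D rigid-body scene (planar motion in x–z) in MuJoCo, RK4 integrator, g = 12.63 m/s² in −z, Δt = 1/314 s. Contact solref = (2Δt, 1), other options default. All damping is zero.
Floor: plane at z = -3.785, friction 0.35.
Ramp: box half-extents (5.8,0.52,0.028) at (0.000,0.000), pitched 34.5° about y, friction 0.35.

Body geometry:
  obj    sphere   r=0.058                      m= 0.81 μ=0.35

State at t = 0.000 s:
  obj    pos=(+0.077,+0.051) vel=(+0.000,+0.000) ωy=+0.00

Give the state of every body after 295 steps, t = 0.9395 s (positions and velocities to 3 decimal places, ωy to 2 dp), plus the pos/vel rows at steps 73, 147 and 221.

State at t = 0.9395 s:
  obj    pos=(+1.936,-1.226) vel=(+3.956,-2.719) ωy=+82.76

Key-timestep trajectory:
   step    t(s)  obj.x    obj.z    obj.vx   obj.vz 
     73  0.2325   +0.191  -0.027  +0.979  -0.673
    147  0.4682   +0.539  -0.266  +1.972  -1.355
    221  0.7038   +1.120  -0.666  +2.964  -2.037


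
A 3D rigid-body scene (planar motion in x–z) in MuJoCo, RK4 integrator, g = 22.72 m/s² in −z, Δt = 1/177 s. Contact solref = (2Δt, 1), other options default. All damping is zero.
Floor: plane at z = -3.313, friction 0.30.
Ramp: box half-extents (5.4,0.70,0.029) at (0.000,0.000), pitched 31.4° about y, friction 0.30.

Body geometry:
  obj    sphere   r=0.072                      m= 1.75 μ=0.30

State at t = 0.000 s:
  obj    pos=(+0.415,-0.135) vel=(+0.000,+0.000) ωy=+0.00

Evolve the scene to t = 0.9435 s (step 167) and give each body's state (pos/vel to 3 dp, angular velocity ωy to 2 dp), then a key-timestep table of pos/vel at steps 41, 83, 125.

State at t = 0.9435 s:
  obj    pos=(+3.628,-2.096) vel=(+6.810,-4.157) ωy=+110.78

Key-timestep trajectory:
   step    t(s)  obj.x    obj.z    obj.vx   obj.vz 
     41  0.2316   +0.609  -0.253  +1.672  -1.021
     83  0.4689   +1.209  -0.620  +3.385  -2.066
    125  0.7062   +2.215  -1.234  +5.097  -3.111


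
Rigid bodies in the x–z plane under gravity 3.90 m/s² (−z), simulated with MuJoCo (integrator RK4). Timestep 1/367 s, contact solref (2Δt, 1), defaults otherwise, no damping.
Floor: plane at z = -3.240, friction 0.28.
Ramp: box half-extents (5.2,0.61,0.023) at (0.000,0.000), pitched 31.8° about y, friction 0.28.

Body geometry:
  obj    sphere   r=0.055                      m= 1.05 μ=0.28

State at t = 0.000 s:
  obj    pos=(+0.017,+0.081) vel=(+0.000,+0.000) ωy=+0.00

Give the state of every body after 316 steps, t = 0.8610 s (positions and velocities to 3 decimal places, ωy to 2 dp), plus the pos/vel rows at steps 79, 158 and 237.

State at t = 0.8610 s:
  obj    pos=(+0.480,-0.206) vel=(+1.074,-0.666) ωy=+22.98

Key-timestep trajectory:
   step    t(s)  obj.x    obj.z    obj.vx   obj.vz 
     79  0.2153   +0.046  +0.063  +0.269  -0.167
    158  0.4305   +0.133  +0.009  +0.537  -0.333
    237  0.6458   +0.277  -0.080  +0.806  -0.500


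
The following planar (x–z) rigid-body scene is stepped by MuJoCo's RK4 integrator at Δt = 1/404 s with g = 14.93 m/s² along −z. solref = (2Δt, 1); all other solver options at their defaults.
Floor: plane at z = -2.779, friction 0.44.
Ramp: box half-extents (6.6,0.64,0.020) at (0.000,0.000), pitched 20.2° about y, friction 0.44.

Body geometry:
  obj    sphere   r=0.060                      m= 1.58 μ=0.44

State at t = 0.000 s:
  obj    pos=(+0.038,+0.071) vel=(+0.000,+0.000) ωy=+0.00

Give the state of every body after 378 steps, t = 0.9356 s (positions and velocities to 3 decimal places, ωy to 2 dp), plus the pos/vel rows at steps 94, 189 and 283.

State at t = 0.9356 s:
  obj    pos=(+1.551,-0.485) vel=(+3.233,-1.190) ωy=+57.42

Key-timestep trajectory:
   step    t(s)  obj.x    obj.z    obj.vx   obj.vz 
     94  0.2327   +0.132  +0.037  +0.804  -0.296
    189  0.4678   +0.416  -0.068  +1.617  -0.595
    283  0.7005   +0.886  -0.241  +2.421  -0.891


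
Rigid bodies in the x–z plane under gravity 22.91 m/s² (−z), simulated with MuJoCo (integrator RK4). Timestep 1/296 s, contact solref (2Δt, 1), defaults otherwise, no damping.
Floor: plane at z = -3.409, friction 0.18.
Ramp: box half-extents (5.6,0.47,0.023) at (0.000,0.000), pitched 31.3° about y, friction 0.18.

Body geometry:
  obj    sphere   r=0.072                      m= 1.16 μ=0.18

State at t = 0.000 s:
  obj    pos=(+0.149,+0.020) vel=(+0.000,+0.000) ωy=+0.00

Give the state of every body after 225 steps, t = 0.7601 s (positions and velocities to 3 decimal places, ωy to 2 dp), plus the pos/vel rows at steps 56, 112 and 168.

State at t = 0.7601 s:
  obj    pos=(+2.248,-1.256) vel=(+5.522,-3.358) ωy=+89.73

Key-timestep trajectory:
   step    t(s)  obj.x    obj.z    obj.vx   obj.vz 
     56  0.1892   +0.279  -0.059  +1.375  -0.836
    112  0.3784   +0.669  -0.296  +2.749  -1.671
    168  0.5676   +1.320  -0.691  +4.123  -2.507


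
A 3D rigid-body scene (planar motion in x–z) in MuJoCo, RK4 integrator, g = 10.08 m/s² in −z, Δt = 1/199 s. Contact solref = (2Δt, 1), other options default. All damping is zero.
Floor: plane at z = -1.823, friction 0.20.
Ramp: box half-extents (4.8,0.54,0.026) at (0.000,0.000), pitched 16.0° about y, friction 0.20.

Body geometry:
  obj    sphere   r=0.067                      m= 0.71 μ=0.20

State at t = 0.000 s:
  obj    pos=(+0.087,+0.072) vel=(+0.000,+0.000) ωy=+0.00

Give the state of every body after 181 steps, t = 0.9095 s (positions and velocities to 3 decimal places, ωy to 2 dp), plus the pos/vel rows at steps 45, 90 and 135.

State at t = 0.9095 s:
  obj    pos=(+0.876,-0.154) vel=(+1.735,-0.498) ωy=+26.94

Key-timestep trajectory:
   step    t(s)  obj.x    obj.z    obj.vx   obj.vz 
     45  0.2261   +0.136  +0.058  +0.431  -0.124
     90  0.4523   +0.282  +0.016  +0.863  -0.247
    135  0.6784   +0.526  -0.054  +1.294  -0.371


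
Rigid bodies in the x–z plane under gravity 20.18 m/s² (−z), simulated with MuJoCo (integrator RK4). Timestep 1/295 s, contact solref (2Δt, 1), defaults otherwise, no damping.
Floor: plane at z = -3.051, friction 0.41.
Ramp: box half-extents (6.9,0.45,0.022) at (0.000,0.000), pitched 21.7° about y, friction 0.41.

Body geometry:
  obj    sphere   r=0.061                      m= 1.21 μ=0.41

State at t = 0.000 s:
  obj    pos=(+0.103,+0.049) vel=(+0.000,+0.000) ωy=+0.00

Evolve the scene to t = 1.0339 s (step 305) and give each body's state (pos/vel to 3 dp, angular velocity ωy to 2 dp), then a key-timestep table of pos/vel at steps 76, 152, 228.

State at t = 1.0339 s:
  obj    pos=(+2.750,-1.005) vel=(+5.120,-2.037) ωy=+90.32

Key-timestep trajectory:
   step    t(s)  obj.x    obj.z    obj.vx   obj.vz 
     76  0.2576   +0.267  -0.017  +1.276  -0.508
    152  0.5153   +0.760  -0.213  +2.552  -1.015
    228  0.7729   +1.582  -0.540  +3.827  -1.523


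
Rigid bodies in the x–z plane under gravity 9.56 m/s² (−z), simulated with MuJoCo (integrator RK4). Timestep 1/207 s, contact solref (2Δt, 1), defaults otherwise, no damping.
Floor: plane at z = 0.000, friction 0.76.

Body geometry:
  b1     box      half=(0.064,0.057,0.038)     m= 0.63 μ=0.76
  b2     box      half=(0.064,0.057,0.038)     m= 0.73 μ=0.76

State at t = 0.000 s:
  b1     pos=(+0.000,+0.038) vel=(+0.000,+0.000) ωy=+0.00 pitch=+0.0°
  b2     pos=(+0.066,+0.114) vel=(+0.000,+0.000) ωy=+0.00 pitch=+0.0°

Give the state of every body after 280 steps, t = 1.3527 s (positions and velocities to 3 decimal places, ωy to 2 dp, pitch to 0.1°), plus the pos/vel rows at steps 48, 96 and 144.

State at t = 1.3527 s:
  b1     pos=(+0.000,+0.038) vel=(+0.000,+0.000) ωy=+0.00 pitch=+0.0°
  b2     pos=(+0.225,+0.038) vel=(+0.000,+0.000) ωy=+0.00 pitch=+180.0°

Key-timestep trajectory:
   step    t(s)  b1.x    b1.z    b1.vx   b1.vz   b2.x    b2.z    b2.vx   b2.vz 
     48  0.2319   +0.000  +0.038  +0.000  +0.000   +0.076  +0.112  +0.116  -0.036
     96  0.4638   +0.000  +0.038  +0.000  +0.000   +0.135  +0.070  +0.259  +0.100
    144  0.6957   +0.000  +0.038  +0.000  +0.000   +0.175  +0.073  +0.206  -0.042


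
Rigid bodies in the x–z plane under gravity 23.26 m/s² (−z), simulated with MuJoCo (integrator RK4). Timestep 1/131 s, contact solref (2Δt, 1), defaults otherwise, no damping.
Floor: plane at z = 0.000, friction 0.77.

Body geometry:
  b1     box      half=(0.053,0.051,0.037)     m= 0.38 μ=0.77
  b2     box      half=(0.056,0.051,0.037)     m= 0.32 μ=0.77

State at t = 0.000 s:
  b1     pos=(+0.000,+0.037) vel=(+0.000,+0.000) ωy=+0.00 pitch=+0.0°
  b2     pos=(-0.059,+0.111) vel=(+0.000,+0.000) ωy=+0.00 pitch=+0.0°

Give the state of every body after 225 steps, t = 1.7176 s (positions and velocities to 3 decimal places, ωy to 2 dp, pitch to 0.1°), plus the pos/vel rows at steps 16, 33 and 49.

State at t = 1.7176 s:
  b1     pos=(+0.000,+0.037) vel=(+0.000,+0.000) ωy=+0.00 pitch=+0.0°
  b2     pos=(-0.109,+0.056) vel=(+0.000,+0.000) ωy=+0.00 pitch=-90.0°

Key-timestep trajectory:
   step    t(s)  b1.x    b1.z    b1.vx   b1.vz   b2.x    b2.z    b2.vx   b2.vz 
     16  0.1221   +0.000  +0.037  +0.001  +0.000   -0.076  +0.103  -0.333  -0.252
     33  0.2519   +0.000  +0.037  +0.000  +0.000   -0.123  +0.062  -0.087  +0.075
     49  0.3740   +0.000  +0.037  +0.000  +0.000   -0.105  +0.056  -0.026  +0.041


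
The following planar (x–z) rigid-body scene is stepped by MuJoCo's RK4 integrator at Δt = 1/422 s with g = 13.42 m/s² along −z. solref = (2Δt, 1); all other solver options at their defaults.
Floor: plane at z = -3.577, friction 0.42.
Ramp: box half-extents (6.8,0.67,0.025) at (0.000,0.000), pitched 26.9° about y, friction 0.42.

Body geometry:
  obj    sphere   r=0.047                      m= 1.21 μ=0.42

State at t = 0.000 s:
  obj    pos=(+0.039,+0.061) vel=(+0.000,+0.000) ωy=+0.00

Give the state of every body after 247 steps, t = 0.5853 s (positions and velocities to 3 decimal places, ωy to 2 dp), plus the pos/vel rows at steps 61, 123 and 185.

State at t = 0.5853 s:
  obj    pos=(+0.702,-0.275) vel=(+2.264,-1.149) ωy=+54.00

Key-timestep trajectory:
   step    t(s)  obj.x    obj.z    obj.vx   obj.vz 
     61  0.1445   +0.079  +0.040  +0.559  -0.284
    123  0.2915   +0.203  -0.022  +1.127  -0.572
    185  0.4384   +0.411  -0.128  +1.696  -0.860


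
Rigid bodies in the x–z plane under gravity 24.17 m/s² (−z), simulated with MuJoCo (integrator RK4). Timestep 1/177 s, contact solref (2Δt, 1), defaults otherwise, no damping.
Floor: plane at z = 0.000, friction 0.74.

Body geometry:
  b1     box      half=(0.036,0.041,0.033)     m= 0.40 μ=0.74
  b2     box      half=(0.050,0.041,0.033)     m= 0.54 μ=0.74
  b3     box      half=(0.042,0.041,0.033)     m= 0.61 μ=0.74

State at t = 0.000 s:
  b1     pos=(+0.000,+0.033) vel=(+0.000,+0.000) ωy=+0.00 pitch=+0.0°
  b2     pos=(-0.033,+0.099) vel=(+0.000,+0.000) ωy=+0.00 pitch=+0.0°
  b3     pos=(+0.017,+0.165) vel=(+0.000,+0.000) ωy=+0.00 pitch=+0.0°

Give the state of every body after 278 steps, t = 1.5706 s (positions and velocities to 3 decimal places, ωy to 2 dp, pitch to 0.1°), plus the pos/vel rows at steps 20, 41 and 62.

State at t = 1.5706 s:
  b1     pos=(+0.000,+0.033) vel=(+0.000,+0.000) ωy=+0.00 pitch=-0.1°
  b2     pos=(-0.034,+0.099) vel=(+0.000,+0.000) ωy=+0.00 pitch=-0.2°
  b3     pos=(+0.109,+0.033) vel=(+0.000,+0.000) ωy=+0.00 pitch=+180.0°

Key-timestep trajectory:
   step    t(s)  b1.x    b1.z    b1.vx   b1.vz   b2.x    b2.z    b2.vx   b2.vz   b3.x    b3.z    b3.vx   b3.vz 
     20  0.1130   +0.000  +0.033  +0.000  +0.000   -0.033  +0.099  -0.001  +0.000   +0.019  +0.164  +0.036  -0.002
     41  0.2316   +0.000  +0.033  -0.002  +0.000   -0.033  +0.099  -0.007  -0.001   +0.035  +0.159  +0.322  -0.202
     62  0.3503   +0.000  +0.033  +0.000  +0.001   -0.034  +0.099  +0.000  +0.001   +0.105  +0.046  +0.889  -1.722


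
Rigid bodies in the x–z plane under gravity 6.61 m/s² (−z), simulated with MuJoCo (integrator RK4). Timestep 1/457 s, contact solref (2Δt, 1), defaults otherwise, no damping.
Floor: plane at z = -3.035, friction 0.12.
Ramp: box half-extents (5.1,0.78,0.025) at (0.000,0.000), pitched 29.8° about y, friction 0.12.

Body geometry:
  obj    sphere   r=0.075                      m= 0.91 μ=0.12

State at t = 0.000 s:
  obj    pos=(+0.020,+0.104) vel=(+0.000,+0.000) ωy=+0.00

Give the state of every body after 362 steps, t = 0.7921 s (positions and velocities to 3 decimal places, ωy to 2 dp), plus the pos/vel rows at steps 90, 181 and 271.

State at t = 0.7921 s:
  obj    pos=(+0.727,-0.301) vel=(+1.780,-1.033) ωy=+18.13

Key-timestep trajectory:
   step    t(s)  obj.x    obj.z    obj.vx   obj.vz 
     90  0.1969   +0.064  +0.079  +0.444  -0.254
    181  0.3961   +0.197  +0.003  +0.897  -0.501
    271  0.5930   +0.416  -0.123  +1.341  -0.755


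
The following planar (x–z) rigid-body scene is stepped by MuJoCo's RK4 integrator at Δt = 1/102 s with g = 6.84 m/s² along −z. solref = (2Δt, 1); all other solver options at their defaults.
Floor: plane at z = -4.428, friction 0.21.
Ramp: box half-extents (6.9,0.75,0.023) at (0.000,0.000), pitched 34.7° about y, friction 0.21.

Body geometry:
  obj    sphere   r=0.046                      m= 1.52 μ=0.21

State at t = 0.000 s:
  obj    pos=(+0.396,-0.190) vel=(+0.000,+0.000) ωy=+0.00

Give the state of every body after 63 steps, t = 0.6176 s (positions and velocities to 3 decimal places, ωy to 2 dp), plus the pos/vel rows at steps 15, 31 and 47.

State at t = 0.6176 s:
  obj    pos=(+0.832,-0.492) vel=(+1.413,-0.978) ωy=+37.31

Key-timestep trajectory:
   step    t(s)  obj.x    obj.z    obj.vx   obj.vz 
     15  0.1471   +0.421  -0.207  +0.337  -0.233
     31  0.3039   +0.502  -0.263  +0.695  -0.482
     47  0.4608   +0.639  -0.358  +1.054  -0.730


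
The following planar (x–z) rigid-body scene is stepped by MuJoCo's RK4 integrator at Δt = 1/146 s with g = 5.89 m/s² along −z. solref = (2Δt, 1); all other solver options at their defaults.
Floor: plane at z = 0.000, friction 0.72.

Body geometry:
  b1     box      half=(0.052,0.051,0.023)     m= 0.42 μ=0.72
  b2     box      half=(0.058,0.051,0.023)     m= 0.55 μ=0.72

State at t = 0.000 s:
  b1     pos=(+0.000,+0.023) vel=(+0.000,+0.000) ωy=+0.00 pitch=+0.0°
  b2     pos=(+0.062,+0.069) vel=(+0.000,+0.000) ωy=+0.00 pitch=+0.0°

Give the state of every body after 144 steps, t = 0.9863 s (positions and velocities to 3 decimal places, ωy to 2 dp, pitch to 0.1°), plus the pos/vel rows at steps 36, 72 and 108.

State at t = 0.9863 s:
  b1     pos=(+0.000,+0.023) vel=(+0.000,+0.000) ωy=+0.00 pitch=+0.0°
  b2     pos=(+0.074,+0.056) vel=(+0.000,+0.000) ωy=-0.01 pitch=+42.6°

Key-timestep trajectory:
   step    t(s)  b1.x    b1.z    b1.vx   b1.vz   b2.x    b2.z    b2.vx   b2.vz 
     36  0.2466   +0.000  +0.023  +0.000  +0.000   +0.079  +0.058  +0.042  +0.041
     72  0.4932   +0.000  +0.023  +0.000  +0.000   +0.074  +0.056  +0.000  +0.000
    108  0.7397   +0.000  +0.023  +0.000  +0.000   +0.074  +0.056  +0.000  +0.000


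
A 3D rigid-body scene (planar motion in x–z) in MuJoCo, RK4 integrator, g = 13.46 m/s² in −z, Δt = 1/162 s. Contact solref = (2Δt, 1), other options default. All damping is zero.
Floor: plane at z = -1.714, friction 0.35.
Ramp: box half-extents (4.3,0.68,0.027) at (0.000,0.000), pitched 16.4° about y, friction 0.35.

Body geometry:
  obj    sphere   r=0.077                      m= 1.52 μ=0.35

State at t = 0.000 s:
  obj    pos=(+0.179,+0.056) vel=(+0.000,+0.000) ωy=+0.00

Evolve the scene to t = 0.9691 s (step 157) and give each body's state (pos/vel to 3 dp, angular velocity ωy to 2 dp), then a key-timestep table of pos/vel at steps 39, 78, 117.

State at t = 0.9691 s:
  obj    pos=(+1.402,-0.304) vel=(+2.524,-0.743) ωy=+34.16

Key-timestep trajectory:
   step    t(s)  obj.x    obj.z    obj.vx   obj.vz 
     39  0.2407   +0.254  +0.033  +0.627  -0.185
     78  0.4815   +0.481  -0.033  +1.254  -0.369
    117  0.7222   +0.858  -0.144  +1.881  -0.554


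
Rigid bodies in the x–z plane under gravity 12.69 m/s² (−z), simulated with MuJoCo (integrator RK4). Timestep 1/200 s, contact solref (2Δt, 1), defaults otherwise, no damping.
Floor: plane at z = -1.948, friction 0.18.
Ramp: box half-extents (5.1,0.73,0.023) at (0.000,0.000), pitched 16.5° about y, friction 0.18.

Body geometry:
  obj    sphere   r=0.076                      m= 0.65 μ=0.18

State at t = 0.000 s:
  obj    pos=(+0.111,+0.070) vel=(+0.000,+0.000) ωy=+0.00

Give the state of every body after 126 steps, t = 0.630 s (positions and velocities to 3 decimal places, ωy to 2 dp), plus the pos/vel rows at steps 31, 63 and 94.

State at t = 0.630 s:
  obj    pos=(+0.601,-0.075) vel=(+1.555,-0.461) ωy=+21.33

Key-timestep trajectory:
   step    t(s)  obj.x    obj.z    obj.vx   obj.vz 
     31  0.1550   +0.141  +0.062  +0.383  -0.113
     63  0.3150   +0.234  +0.034  +0.778  -0.230
     94  0.4700   +0.384  -0.010  +1.160  -0.344


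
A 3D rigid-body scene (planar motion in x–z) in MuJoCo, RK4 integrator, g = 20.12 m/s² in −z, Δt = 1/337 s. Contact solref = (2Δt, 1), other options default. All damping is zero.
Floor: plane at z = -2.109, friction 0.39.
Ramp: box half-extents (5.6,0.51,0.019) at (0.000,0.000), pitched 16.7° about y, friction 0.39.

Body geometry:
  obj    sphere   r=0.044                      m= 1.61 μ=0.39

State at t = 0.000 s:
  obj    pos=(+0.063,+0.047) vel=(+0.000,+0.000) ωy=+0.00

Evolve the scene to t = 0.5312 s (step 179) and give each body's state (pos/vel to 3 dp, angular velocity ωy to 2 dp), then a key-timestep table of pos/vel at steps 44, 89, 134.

State at t = 0.5312 s:
  obj    pos=(+0.621,-0.121) vel=(+2.101,-0.630) ωy=+49.84

Key-timestep trajectory:
   step    t(s)  obj.x    obj.z    obj.vx   obj.vz 
     44  0.1306   +0.097  +0.037  +0.517  -0.155
     89  0.2641   +0.201  +0.005  +1.045  -0.313
    134  0.3976   +0.376  -0.047  +1.573  -0.472


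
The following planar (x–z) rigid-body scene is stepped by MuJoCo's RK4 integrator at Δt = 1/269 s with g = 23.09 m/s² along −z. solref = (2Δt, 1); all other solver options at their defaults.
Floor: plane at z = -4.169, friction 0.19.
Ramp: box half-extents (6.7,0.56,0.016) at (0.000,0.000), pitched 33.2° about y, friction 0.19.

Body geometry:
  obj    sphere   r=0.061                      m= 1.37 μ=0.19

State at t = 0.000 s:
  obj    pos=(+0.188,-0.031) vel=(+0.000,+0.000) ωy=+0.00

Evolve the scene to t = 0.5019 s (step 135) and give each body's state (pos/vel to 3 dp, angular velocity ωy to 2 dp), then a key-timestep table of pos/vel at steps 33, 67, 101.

State at t = 0.5019 s:
  obj    pos=(+1.140,-0.654) vel=(+3.793,-2.482) ωy=+74.26

Key-timestep trajectory:
   step    t(s)  obj.x    obj.z    obj.vx   obj.vz 
     33  0.1227   +0.245  -0.068  +0.928  -0.607
     67  0.2491   +0.423  -0.185  +1.883  -1.232
    101  0.3755   +0.721  -0.380  +2.838  -1.857


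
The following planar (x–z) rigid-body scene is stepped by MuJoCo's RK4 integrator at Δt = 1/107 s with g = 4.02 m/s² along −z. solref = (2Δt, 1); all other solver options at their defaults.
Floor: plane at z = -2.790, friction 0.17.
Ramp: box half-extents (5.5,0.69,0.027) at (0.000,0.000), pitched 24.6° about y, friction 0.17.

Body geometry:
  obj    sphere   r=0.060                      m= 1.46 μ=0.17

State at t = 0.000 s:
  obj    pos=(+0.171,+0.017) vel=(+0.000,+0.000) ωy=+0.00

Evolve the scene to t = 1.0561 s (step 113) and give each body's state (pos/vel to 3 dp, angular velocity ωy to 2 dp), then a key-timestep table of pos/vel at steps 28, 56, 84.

State at t = 1.0561 s:
  obj    pos=(+0.777,-0.260) vel=(+1.148,-0.526) ωy=+21.03

Key-timestep trajectory:
   step    t(s)  obj.x    obj.z    obj.vx   obj.vz 
     28  0.2617   +0.208  +0.000  +0.285  -0.130
     56  0.5234   +0.320  -0.051  +0.569  -0.261
     84  0.7850   +0.506  -0.136  +0.853  -0.391


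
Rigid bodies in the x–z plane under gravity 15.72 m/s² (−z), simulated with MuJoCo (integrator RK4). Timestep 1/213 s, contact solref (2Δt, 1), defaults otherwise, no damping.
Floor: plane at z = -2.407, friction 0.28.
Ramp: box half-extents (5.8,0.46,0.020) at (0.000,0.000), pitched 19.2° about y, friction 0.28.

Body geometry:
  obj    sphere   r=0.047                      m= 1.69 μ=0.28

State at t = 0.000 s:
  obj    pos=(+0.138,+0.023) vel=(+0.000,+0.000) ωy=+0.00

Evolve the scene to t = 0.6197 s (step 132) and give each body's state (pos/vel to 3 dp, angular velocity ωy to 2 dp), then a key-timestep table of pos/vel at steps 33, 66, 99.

State at t = 0.6197 s:
  obj    pos=(+0.808,-0.210) vel=(+2.161,-0.753) ωy=+48.68

Key-timestep trajectory:
   step    t(s)  obj.x    obj.z    obj.vx   obj.vz 
     33  0.1549   +0.180  +0.008  +0.540  -0.188
     66  0.3099   +0.305  -0.035  +1.081  -0.376
     99  0.4648   +0.515  -0.108  +1.621  -0.564


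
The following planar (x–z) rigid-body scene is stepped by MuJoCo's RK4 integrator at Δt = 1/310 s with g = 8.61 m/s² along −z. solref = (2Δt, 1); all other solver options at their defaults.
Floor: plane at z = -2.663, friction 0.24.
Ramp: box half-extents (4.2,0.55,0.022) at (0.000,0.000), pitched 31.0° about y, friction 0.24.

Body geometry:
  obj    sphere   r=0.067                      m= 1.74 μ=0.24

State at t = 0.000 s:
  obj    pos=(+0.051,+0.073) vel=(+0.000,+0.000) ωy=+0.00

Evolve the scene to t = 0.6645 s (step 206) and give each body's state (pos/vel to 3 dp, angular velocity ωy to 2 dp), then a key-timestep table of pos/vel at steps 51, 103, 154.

State at t = 0.6645 s:
  obj    pos=(+0.651,-0.287) vel=(+1.804,-1.084) ωy=+31.41

Key-timestep trajectory:
   step    t(s)  obj.x    obj.z    obj.vx   obj.vz 
     51  0.1645   +0.088  +0.051  +0.447  -0.268
    103  0.3323   +0.201  -0.017  +0.902  -0.542
    154  0.4968   +0.386  -0.128  +1.349  -0.811


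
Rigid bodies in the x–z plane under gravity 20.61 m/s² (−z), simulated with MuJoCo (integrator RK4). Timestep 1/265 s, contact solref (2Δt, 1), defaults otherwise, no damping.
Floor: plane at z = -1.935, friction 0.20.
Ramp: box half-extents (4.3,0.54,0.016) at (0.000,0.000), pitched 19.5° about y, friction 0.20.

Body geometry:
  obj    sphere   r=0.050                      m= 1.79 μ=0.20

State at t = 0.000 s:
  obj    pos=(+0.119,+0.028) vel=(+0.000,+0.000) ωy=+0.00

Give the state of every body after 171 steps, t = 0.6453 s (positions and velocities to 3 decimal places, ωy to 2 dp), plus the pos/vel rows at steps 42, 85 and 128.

State at t = 0.6453 s:
  obj    pos=(+1.084,-0.314) vel=(+2.989,-1.059) ωy=+63.41

Key-timestep trajectory:
   step    t(s)  obj.x    obj.z    obj.vx   obj.vz 
     42  0.1585   +0.177  +0.007  +0.734  -0.260
     85  0.3208   +0.357  -0.057  +1.486  -0.526
    128  0.4830   +0.659  -0.164  +2.238  -0.792


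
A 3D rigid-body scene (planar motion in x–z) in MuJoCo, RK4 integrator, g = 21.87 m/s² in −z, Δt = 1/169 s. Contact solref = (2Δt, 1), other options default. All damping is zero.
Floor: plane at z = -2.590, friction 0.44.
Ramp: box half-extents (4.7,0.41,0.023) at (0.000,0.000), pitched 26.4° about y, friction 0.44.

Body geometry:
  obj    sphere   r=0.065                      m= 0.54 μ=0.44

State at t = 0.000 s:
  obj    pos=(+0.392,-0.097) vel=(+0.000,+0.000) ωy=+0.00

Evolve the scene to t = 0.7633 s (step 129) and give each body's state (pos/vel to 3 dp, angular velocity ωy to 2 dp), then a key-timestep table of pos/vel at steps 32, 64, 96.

State at t = 0.7633 s:
  obj    pos=(+2.205,-0.996) vel=(+4.749,-2.357) ωy=+81.55

Key-timestep trajectory:
   step    t(s)  obj.x    obj.z    obj.vx   obj.vz 
     32  0.1893   +0.504  -0.152  +1.178  -0.585
     64  0.3787   +0.838  -0.318  +2.356  -1.170
     96  0.5680   +1.396  -0.595  +3.534  -1.754


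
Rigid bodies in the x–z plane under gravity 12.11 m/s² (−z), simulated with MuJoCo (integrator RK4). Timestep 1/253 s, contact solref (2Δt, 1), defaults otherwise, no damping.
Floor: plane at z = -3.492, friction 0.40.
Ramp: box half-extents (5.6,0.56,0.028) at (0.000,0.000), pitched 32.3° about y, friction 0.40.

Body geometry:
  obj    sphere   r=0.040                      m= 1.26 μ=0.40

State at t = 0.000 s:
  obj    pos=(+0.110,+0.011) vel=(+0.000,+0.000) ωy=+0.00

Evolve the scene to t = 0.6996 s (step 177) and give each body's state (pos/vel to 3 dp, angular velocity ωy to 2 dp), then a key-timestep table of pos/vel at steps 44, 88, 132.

State at t = 0.6996 s:
  obj    pos=(+1.066,-0.594) vel=(+2.733,-1.728) ωy=+80.83

Key-timestep trajectory:
   step    t(s)  obj.x    obj.z    obj.vx   obj.vz 
     44  0.1739   +0.169  -0.026  +0.680  -0.430
     88  0.3478   +0.346  -0.139  +1.359  -0.859
    132  0.5217   +0.642  -0.325  +2.038  -1.289


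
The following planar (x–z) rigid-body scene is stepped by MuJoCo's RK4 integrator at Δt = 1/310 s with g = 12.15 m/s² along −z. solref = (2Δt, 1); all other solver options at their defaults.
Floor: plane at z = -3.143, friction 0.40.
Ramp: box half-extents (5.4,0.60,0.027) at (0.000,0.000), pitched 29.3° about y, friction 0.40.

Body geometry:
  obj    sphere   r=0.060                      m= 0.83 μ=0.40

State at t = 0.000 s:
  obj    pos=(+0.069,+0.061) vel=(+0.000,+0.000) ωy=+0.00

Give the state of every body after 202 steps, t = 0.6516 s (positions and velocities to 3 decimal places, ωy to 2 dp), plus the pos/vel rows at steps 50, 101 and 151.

State at t = 0.6516 s:
  obj    pos=(+0.855,-0.380) vel=(+2.414,-1.354) ωy=+46.12

Key-timestep trajectory:
   step    t(s)  obj.x    obj.z    obj.vx   obj.vz 
     50  0.1613   +0.117  +0.034  +0.598  -0.335
    101  0.3258   +0.266  -0.049  +1.207  -0.677
    151  0.4871   +0.508  -0.186  +1.804  -1.012


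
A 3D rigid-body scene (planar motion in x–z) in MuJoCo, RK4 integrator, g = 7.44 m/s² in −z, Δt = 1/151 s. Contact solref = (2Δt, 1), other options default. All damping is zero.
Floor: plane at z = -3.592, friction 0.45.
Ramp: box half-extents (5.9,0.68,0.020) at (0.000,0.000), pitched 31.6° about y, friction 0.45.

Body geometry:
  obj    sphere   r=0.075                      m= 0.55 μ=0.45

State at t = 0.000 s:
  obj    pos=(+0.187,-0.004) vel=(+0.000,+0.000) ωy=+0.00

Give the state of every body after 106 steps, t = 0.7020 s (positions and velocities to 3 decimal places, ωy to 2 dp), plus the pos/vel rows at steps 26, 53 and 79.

State at t = 0.7020 s:
  obj    pos=(+0.772,-0.363) vel=(+1.665,-1.024) ωy=+26.05

Key-timestep trajectory:
   step    t(s)  obj.x    obj.z    obj.vx   obj.vz 
     26  0.1722   +0.222  -0.025  +0.409  -0.251
     53  0.3510   +0.333  -0.094  +0.833  -0.512
     79  0.5232   +0.512  -0.203  +1.241  -0.763
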